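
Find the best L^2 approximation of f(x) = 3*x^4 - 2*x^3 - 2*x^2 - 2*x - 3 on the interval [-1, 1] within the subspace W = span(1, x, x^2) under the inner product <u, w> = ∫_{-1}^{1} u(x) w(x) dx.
g(x) = 4*x^2/7 - 16*x/5 - 114/35

The best approximation g ∈ W is the orthogonal projection of f onto W. Writing g = a_0 + a_1 x + a_2 x^2, the coefficients solve the normal equations G · a = b where
  G_{ij} = <φ_i, φ_j> and b_i = <f, φ_i>, with φ_0 = 1, φ_1 = x, φ_2 = x^2.
G =
  [2, 0, 2/3]
  [0, 2/3, 0]
  [2/3, 0, 2/5],
b = (-92/15, -32/15, -68/35).
Solving gives a_0 = -114/35, a_1 = -16/5, a_2 = 4/7, so
  g(x) = 4*x^2/7 - 16*x/5 - 114/35.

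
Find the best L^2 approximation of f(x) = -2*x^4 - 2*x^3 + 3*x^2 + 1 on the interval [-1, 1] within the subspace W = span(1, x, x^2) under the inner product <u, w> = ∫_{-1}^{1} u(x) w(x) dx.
g(x) = 9*x^2/7 - 6*x/5 + 41/35

The best approximation g ∈ W is the orthogonal projection of f onto W. Writing g = a_0 + a_1 x + a_2 x^2, the coefficients solve the normal equations G · a = b where
  G_{ij} = <φ_i, φ_j> and b_i = <f, φ_i>, with φ_0 = 1, φ_1 = x, φ_2 = x^2.
G =
  [2, 0, 2/3]
  [0, 2/3, 0]
  [2/3, 0, 2/5],
b = (16/5, -4/5, 136/105).
Solving gives a_0 = 41/35, a_1 = -6/5, a_2 = 9/7, so
  g(x) = 9*x^2/7 - 6*x/5 + 41/35.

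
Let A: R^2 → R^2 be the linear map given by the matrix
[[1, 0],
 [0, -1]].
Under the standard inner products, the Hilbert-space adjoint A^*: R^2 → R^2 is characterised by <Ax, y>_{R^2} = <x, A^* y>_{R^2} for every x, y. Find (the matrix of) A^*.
A^* = A^T =
[[1, 0],
 [0, -1]]

For real matrices with standard dot products, the defining identity <Ax, y> = <x, A^* y> gives (Ax)^T y = x^T (A^*) y, i.e. x^T A^T y = x^T (A^*) y. Since this holds for all x, y, we must have A^* = A^T. Therefore
A^* =
[[1, 0],
 [0, -1]].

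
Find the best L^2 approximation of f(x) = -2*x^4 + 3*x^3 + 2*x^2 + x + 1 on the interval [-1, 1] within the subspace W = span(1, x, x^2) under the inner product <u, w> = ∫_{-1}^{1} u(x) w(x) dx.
g(x) = 2*x^2/7 + 14*x/5 + 41/35

The best approximation g ∈ W is the orthogonal projection of f onto W. Writing g = a_0 + a_1 x + a_2 x^2, the coefficients solve the normal equations G · a = b where
  G_{ij} = <φ_i, φ_j> and b_i = <f, φ_i>, with φ_0 = 1, φ_1 = x, φ_2 = x^2.
G =
  [2, 0, 2/3]
  [0, 2/3, 0]
  [2/3, 0, 2/5],
b = (38/15, 28/15, 94/105).
Solving gives a_0 = 41/35, a_1 = 14/5, a_2 = 2/7, so
  g(x) = 2*x^2/7 + 14*x/5 + 41/35.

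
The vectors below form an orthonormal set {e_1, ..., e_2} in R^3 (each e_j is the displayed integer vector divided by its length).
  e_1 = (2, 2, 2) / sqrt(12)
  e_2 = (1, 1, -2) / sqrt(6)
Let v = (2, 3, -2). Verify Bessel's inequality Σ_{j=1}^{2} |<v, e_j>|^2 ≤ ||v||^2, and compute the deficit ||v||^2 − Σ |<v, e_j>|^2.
Σ |<v, e_j>|^2 = 33/2; ||v||^2 = 17; deficit = 1/2

Write each e_j = u_j / sqrt(<u_j, u_j>) where u_j is the displayed integer vector. Then <v, e_j> = <v, u_j> / sqrt(<u_j, u_j>), so |<v, e_j>|^2 = <v, u_j>^2 / <u_j, u_j>.
Coefficients: <v, e_1> = 6/sqrt(12), <v, e_2> = 9/sqrt(6).
Square and sum: Σ |<v, e_j>|^2 = 33/2.
Compute ||v||^2 = v·v = 17.
Deficit = 17 − 33/2 = 1/2 ≥ 0, confirming Bessel's inequality. (The deficit equals ||v − Σ <v,e_j> e_j||^2, the squared distance from v to span{e_j}.)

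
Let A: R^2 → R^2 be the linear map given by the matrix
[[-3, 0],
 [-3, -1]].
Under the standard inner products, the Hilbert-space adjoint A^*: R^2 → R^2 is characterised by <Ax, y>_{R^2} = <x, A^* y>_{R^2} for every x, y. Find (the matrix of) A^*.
A^* = A^T =
[[-3, -3],
 [0, -1]]

For real matrices with standard dot products, the defining identity <Ax, y> = <x, A^* y> gives (Ax)^T y = x^T (A^*) y, i.e. x^T A^T y = x^T (A^*) y. Since this holds for all x, y, we must have A^* = A^T. Therefore
A^* =
[[-3, -3],
 [0, -1]].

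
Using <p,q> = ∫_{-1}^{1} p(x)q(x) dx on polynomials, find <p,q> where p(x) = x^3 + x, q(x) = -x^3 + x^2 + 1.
<p,q> = -24/35

Expand the product: p(x)·q(x) = -x^6 + x^5 - x^4 + 2*x^3 + x.
∫_{-1}^{1} of each monomial x^k gives [2/(k+1) if k even, 0 if k odd]. Integrating term-by-term (or equivalently evaluating the antiderivative F(x) = -x^7/7 + x^6/6 - x^5/5 + x^4/2 + x^2/2 at the endpoints):
  F(1) − F(−1) = 173/210 − (317/210) = -24/35.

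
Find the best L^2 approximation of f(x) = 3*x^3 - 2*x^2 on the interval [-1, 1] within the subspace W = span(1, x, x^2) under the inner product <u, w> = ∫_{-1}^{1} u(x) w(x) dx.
g(x) = -2*x^2 + 9*x/5

The best approximation g ∈ W is the orthogonal projection of f onto W. Writing g = a_0 + a_1 x + a_2 x^2, the coefficients solve the normal equations G · a = b where
  G_{ij} = <φ_i, φ_j> and b_i = <f, φ_i>, with φ_0 = 1, φ_1 = x, φ_2 = x^2.
G =
  [2, 0, 2/3]
  [0, 2/3, 0]
  [2/3, 0, 2/5],
b = (-4/3, 6/5, -4/5).
Solving gives a_0 = 0, a_1 = 9/5, a_2 = -2, so
  g(x) = -2*x^2 + 9*x/5.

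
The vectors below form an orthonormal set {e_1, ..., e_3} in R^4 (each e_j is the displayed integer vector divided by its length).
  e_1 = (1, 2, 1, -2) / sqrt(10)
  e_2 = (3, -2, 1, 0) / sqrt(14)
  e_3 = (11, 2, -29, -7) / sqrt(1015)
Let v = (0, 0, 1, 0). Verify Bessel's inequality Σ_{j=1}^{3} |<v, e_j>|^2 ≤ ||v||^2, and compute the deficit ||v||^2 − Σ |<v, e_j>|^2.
Σ |<v, e_j>|^2 = 1; ||v||^2 = 1; deficit = 0

Write each e_j = u_j / sqrt(<u_j, u_j>) where u_j is the displayed integer vector. Then <v, e_j> = <v, u_j> / sqrt(<u_j, u_j>), so |<v, e_j>|^2 = <v, u_j>^2 / <u_j, u_j>.
Coefficients: <v, e_1> = 1/sqrt(10), <v, e_2> = 1/sqrt(14), <v, e_3> = -29/sqrt(1015).
Square and sum: Σ |<v, e_j>|^2 = 1.
Compute ||v||^2 = v·v = 1.
Deficit = 1 − 1 = 0 ≥ 0, confirming Bessel's inequality. (The deficit equals ||v − Σ <v,e_j> e_j||^2, the squared distance from v to span{e_j}.)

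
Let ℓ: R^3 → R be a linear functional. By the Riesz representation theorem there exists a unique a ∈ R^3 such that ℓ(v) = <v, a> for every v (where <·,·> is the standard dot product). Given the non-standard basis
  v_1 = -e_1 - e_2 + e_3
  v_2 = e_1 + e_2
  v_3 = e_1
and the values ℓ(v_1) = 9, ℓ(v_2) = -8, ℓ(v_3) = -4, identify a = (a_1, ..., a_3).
a = (-4, -4, 1)

Write a = (a_1, ..., a_3) in the standard basis. For each basis vector v_i, ℓ(v_i) = <v_i, a> is a linear equation in the a_j's. Collect the n equations into a matrix system V a = ℓ, where row i of V is v_i (expressed in the standard basis). Since V is invertible (lower-triangular with 1s on the diagonal, up to permutation), solve by back-substitution:
  V =
[[-1, -1, 1],
 [1, 1, 0],
 [1, 0, 0]]
  V a = (9, -8, -4)
Solving gives a = (-4, -4, 1).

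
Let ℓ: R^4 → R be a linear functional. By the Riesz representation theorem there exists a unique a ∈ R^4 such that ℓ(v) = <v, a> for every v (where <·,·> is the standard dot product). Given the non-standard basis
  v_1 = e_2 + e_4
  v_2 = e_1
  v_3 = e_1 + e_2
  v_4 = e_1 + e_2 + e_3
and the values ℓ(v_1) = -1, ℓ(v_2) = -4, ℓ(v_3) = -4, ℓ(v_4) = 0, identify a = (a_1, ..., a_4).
a = (-4, 0, 4, -1)

Write a = (a_1, ..., a_4) in the standard basis. For each basis vector v_i, ℓ(v_i) = <v_i, a> is a linear equation in the a_j's. Collect the n equations into a matrix system V a = ℓ, where row i of V is v_i (expressed in the standard basis). Since V is invertible (lower-triangular with 1s on the diagonal, up to permutation), solve by back-substitution:
  V =
[[0, 1, 0, 1],
 [1, 0, 0, 0],
 [1, 1, 0, 0],
 [1, 1, 1, 0]]
  V a = (-1, -4, -4, 0)
Solving gives a = (-4, 0, 4, -1).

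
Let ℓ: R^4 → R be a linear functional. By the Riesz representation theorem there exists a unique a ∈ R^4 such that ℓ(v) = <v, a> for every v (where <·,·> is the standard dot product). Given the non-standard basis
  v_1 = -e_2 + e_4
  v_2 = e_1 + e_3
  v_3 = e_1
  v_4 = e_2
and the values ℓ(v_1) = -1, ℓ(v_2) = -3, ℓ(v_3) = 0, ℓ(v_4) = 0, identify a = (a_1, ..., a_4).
a = (0, 0, -3, -1)

Write a = (a_1, ..., a_4) in the standard basis. For each basis vector v_i, ℓ(v_i) = <v_i, a> is a linear equation in the a_j's. Collect the n equations into a matrix system V a = ℓ, where row i of V is v_i (expressed in the standard basis). Since V is invertible (lower-triangular with 1s on the diagonal, up to permutation), solve by back-substitution:
  V =
[[0, -1, 0, 1],
 [1, 0, 1, 0],
 [1, 0, 0, 0],
 [0, 1, 0, 0]]
  V a = (-1, -3, 0, 0)
Solving gives a = (0, 0, -3, -1).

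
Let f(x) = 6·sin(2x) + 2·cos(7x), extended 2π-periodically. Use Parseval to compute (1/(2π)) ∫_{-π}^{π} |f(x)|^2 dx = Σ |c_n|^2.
Σ |c_n|^2 = 20

Expand |f|^2 and use orthogonality of {sin(nx), cos(mx)} on [-π, π]:
  ∫_{-π}^{π} sin(nx)^2 dx = π, ∫ cos(mx)^2 dx = π, and cross terms integrate to 0.
So ∫_{-π}^{π} f(x)^2 dx = 6^2 · π + 2^2 · π = (36 + 4)π.
Divide by 2π: (36 + 4)/2 = 20.
By Parseval, this equals Σ |c_n|^2.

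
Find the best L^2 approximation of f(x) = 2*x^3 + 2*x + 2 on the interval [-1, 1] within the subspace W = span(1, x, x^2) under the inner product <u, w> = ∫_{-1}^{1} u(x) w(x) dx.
g(x) = 16*x/5 + 2

The best approximation g ∈ W is the orthogonal projection of f onto W. Writing g = a_0 + a_1 x + a_2 x^2, the coefficients solve the normal equations G · a = b where
  G_{ij} = <φ_i, φ_j> and b_i = <f, φ_i>, with φ_0 = 1, φ_1 = x, φ_2 = x^2.
G =
  [2, 0, 2/3]
  [0, 2/3, 0]
  [2/3, 0, 2/5],
b = (4, 32/15, 4/3).
Solving gives a_0 = 2, a_1 = 16/5, a_2 = 0, so
  g(x) = 16*x/5 + 2.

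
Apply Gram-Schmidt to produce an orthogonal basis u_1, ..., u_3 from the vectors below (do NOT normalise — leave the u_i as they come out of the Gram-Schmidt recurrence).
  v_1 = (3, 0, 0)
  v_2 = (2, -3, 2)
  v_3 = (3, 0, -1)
Orthogonal basis:
  u_1 = (3, 0, 0)
  u_2 = (0, -3, 2)
  u_3 = (0, -6/13, -9/13)

Apply the Gram-Schmidt recurrence
  u_1 = v_1
  u_i = v_i − Σ_{j<i} ((v_i · u_j) / (u_j · u_j)) · u_j.

Step by step this gives:
  u_1 = (3, 0, 0)
  u_2 = (0, -3, 2)
  u_3 = (0, -6/13, -9/13)

Orthogonality check:
  u_2 · u_1 = 0 (should be 0)
  u_3 · u_1 = 0 (should be 0)
  u_3 · u_2 = 0 (should be 0)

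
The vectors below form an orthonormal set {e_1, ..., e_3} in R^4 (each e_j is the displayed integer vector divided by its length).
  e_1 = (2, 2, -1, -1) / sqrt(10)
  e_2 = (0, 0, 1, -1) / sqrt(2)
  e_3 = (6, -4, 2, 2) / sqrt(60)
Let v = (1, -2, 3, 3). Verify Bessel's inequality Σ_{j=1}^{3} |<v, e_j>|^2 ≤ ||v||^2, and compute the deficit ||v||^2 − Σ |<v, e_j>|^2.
Σ |<v, e_j>|^2 = 53/3; ||v||^2 = 23; deficit = 16/3

Write each e_j = u_j / sqrt(<u_j, u_j>) where u_j is the displayed integer vector. Then <v, e_j> = <v, u_j> / sqrt(<u_j, u_j>), so |<v, e_j>|^2 = <v, u_j>^2 / <u_j, u_j>.
Coefficients: <v, e_1> = -8/sqrt(10), <v, e_2> = 0/sqrt(2), <v, e_3> = 26/sqrt(60).
Square and sum: Σ |<v, e_j>|^2 = 53/3.
Compute ||v||^2 = v·v = 23.
Deficit = 23 − 53/3 = 16/3 ≥ 0, confirming Bessel's inequality. (The deficit equals ||v − Σ <v,e_j> e_j||^2, the squared distance from v to span{e_j}.)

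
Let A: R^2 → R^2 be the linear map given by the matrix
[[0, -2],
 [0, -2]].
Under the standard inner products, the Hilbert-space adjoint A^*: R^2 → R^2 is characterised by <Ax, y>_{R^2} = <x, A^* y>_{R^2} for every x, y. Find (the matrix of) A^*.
A^* = A^T =
[[0, 0],
 [-2, -2]]

For real matrices with standard dot products, the defining identity <Ax, y> = <x, A^* y> gives (Ax)^T y = x^T (A^*) y, i.e. x^T A^T y = x^T (A^*) y. Since this holds for all x, y, we must have A^* = A^T. Therefore
A^* =
[[0, 0],
 [-2, -2]].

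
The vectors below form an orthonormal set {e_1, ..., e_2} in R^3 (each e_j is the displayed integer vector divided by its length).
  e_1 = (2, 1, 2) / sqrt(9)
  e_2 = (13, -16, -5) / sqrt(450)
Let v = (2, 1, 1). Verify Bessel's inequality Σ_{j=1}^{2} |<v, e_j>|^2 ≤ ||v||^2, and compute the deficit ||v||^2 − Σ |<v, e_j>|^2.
Σ |<v, e_j>|^2 = 11/2; ||v||^2 = 6; deficit = 1/2

Write each e_j = u_j / sqrt(<u_j, u_j>) where u_j is the displayed integer vector. Then <v, e_j> = <v, u_j> / sqrt(<u_j, u_j>), so |<v, e_j>|^2 = <v, u_j>^2 / <u_j, u_j>.
Coefficients: <v, e_1> = 7/sqrt(9), <v, e_2> = 5/sqrt(450).
Square and sum: Σ |<v, e_j>|^2 = 11/2.
Compute ||v||^2 = v·v = 6.
Deficit = 6 − 11/2 = 1/2 ≥ 0, confirming Bessel's inequality. (The deficit equals ||v − Σ <v,e_j> e_j||^2, the squared distance from v to span{e_j}.)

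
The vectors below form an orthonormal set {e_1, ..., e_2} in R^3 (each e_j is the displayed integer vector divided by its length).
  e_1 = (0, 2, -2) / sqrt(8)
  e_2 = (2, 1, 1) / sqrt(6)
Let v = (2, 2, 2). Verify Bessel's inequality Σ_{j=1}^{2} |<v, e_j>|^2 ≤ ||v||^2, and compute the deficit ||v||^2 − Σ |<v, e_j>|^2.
Σ |<v, e_j>|^2 = 32/3; ||v||^2 = 12; deficit = 4/3

Write each e_j = u_j / sqrt(<u_j, u_j>) where u_j is the displayed integer vector. Then <v, e_j> = <v, u_j> / sqrt(<u_j, u_j>), so |<v, e_j>|^2 = <v, u_j>^2 / <u_j, u_j>.
Coefficients: <v, e_1> = 0/sqrt(8), <v, e_2> = 8/sqrt(6).
Square and sum: Σ |<v, e_j>|^2 = 32/3.
Compute ||v||^2 = v·v = 12.
Deficit = 12 − 32/3 = 4/3 ≥ 0, confirming Bessel's inequality. (The deficit equals ||v − Σ <v,e_j> e_j||^2, the squared distance from v to span{e_j}.)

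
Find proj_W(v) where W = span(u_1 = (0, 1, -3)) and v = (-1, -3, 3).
proj_W(v) = (0, -6/5, 18/5)

Set up U = [u_1 | ... | u_1] ∈ R^(3×1). The projector onto W = col(U) is P = U (U^T U)^(-1) U^T.
Compute U^T U =
  [10],
and U^T v = (-12).
Solve U^T U · c = U^T v for the coefficients: c = (-6/5). The projection is proj_W(v) = U c.
Check: (v - proj_W(v)) · u_1 = 0  (should be 0).
Result: proj_W(v) = (0, -6/5, 18/5).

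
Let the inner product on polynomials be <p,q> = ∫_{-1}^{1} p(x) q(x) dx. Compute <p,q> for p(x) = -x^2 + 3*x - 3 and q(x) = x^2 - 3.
<p,q> = 88/5

Expand the product: p(x)·q(x) = -x^4 + 3*x^3 - 9*x + 9.
∫_{-1}^{1} of each monomial x^k gives [2/(k+1) if k even, 0 if k odd]. Integrating term-by-term (or equivalently evaluating the antiderivative F(x) = -x^5/5 + 3*x^4/4 - 9*x^2/2 + 9*x at the endpoints):
  F(1) − F(−1) = 101/20 − (-251/20) = 88/5.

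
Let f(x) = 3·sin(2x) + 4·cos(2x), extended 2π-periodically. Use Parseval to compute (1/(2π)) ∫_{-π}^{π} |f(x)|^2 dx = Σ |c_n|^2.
Σ |c_n|^2 = 25/2

Expand |f|^2 and use orthogonality of {sin(nx), cos(mx)} on [-π, π]:
  ∫_{-π}^{π} sin(nx)^2 dx = π, ∫ cos(mx)^2 dx = π, and cross terms integrate to 0.
So ∫_{-π}^{π} f(x)^2 dx = 3^2 · π + 4^2 · π = (9 + 16)π.
Divide by 2π: (9 + 16)/2 = 25/2.
By Parseval, this equals Σ |c_n|^2.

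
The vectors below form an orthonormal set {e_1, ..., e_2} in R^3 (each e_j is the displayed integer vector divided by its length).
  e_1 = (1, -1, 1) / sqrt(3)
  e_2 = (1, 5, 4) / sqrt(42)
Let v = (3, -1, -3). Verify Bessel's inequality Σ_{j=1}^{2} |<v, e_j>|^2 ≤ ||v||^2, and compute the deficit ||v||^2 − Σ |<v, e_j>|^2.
Σ |<v, e_j>|^2 = 5; ||v||^2 = 19; deficit = 14

Write each e_j = u_j / sqrt(<u_j, u_j>) where u_j is the displayed integer vector. Then <v, e_j> = <v, u_j> / sqrt(<u_j, u_j>), so |<v, e_j>|^2 = <v, u_j>^2 / <u_j, u_j>.
Coefficients: <v, e_1> = 1/sqrt(3), <v, e_2> = -14/sqrt(42).
Square and sum: Σ |<v, e_j>|^2 = 5.
Compute ||v||^2 = v·v = 19.
Deficit = 19 − 5 = 14 ≥ 0, confirming Bessel's inequality. (The deficit equals ||v − Σ <v,e_j> e_j||^2, the squared distance from v to span{e_j}.)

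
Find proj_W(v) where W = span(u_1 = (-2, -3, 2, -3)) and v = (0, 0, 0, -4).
proj_W(v) = (-12/13, -18/13, 12/13, -18/13)

Set up U = [u_1 | ... | u_1] ∈ R^(4×1). The projector onto W = col(U) is P = U (U^T U)^(-1) U^T.
Compute U^T U =
  [26],
and U^T v = (12).
Solve U^T U · c = U^T v for the coefficients: c = (6/13). The projection is proj_W(v) = U c.
Check: (v - proj_W(v)) · u_1 = 0  (should be 0).
Result: proj_W(v) = (-12/13, -18/13, 12/13, -18/13).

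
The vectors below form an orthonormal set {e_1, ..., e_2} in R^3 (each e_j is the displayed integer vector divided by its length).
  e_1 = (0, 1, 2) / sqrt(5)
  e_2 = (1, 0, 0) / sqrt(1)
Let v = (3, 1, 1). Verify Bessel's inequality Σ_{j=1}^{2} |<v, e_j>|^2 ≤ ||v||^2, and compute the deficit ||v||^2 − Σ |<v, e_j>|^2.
Σ |<v, e_j>|^2 = 54/5; ||v||^2 = 11; deficit = 1/5

Write each e_j = u_j / sqrt(<u_j, u_j>) where u_j is the displayed integer vector. Then <v, e_j> = <v, u_j> / sqrt(<u_j, u_j>), so |<v, e_j>|^2 = <v, u_j>^2 / <u_j, u_j>.
Coefficients: <v, e_1> = 3/sqrt(5), <v, e_2> = 3/sqrt(1).
Square and sum: Σ |<v, e_j>|^2 = 54/5.
Compute ||v||^2 = v·v = 11.
Deficit = 11 − 54/5 = 1/5 ≥ 0, confirming Bessel's inequality. (The deficit equals ||v − Σ <v,e_j> e_j||^2, the squared distance from v to span{e_j}.)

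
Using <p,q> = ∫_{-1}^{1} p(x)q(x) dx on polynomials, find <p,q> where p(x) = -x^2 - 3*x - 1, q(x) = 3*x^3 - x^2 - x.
<p,q> = -8/15

Expand the product: p(x)·q(x) = -3*x^5 - 8*x^4 + x^3 + 4*x^2 + x.
∫_{-1}^{1} of each monomial x^k gives [2/(k+1) if k even, 0 if k odd]. Integrating term-by-term (or equivalently evaluating the antiderivative F(x) = -x^6/2 - 8*x^5/5 + x^4/4 + 4*x^3/3 + x^2/2 at the endpoints):
  F(1) − F(−1) = -1/60 − (31/60) = -8/15.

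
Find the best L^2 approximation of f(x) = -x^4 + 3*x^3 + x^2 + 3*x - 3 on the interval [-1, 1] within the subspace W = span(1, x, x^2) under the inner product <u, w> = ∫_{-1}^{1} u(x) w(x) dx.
g(x) = x^2/7 + 24*x/5 - 102/35

The best approximation g ∈ W is the orthogonal projection of f onto W. Writing g = a_0 + a_1 x + a_2 x^2, the coefficients solve the normal equations G · a = b where
  G_{ij} = <φ_i, φ_j> and b_i = <f, φ_i>, with φ_0 = 1, φ_1 = x, φ_2 = x^2.
G =
  [2, 0, 2/3]
  [0, 2/3, 0]
  [2/3, 0, 2/5],
b = (-86/15, 16/5, -66/35).
Solving gives a_0 = -102/35, a_1 = 24/5, a_2 = 1/7, so
  g(x) = x^2/7 + 24*x/5 - 102/35.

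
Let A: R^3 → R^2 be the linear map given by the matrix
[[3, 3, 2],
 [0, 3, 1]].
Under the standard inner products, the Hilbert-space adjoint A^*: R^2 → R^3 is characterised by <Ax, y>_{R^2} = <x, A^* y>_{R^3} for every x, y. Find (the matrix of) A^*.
A^* = A^T =
[[3, 0],
 [3, 3],
 [2, 1]]

For real matrices with standard dot products, the defining identity <Ax, y> = <x, A^* y> gives (Ax)^T y = x^T (A^*) y, i.e. x^T A^T y = x^T (A^*) y. Since this holds for all x, y, we must have A^* = A^T. Therefore
A^* =
[[3, 0],
 [3, 3],
 [2, 1]].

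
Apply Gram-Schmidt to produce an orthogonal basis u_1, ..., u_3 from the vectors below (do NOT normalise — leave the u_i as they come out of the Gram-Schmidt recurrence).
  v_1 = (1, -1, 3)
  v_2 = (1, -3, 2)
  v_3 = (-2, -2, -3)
Orthogonal basis:
  u_1 = (1, -1, 3)
  u_2 = (1/11, -23/11, -8/11)
  u_3 = (-35/27, -5/27, 10/27)

Apply the Gram-Schmidt recurrence
  u_1 = v_1
  u_i = v_i − Σ_{j<i} ((v_i · u_j) / (u_j · u_j)) · u_j.

Step by step this gives:
  u_1 = (1, -1, 3)
  u_2 = (1/11, -23/11, -8/11)
  u_3 = (-35/27, -5/27, 10/27)

Orthogonality check:
  u_2 · u_1 = 0 (should be 0)
  u_3 · u_1 = 0 (should be 0)
  u_3 · u_2 = 0 (should be 0)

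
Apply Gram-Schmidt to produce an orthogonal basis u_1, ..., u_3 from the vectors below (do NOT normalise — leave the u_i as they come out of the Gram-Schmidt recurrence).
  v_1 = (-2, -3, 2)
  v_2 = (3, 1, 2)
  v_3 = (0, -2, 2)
Orthogonal basis:
  u_1 = (-2, -3, 2)
  u_2 = (41/17, 2/17, 44/17)
  u_3 = (16/71, -20/71, -14/71)

Apply the Gram-Schmidt recurrence
  u_1 = v_1
  u_i = v_i − Σ_{j<i} ((v_i · u_j) / (u_j · u_j)) · u_j.

Step by step this gives:
  u_1 = (-2, -3, 2)
  u_2 = (41/17, 2/17, 44/17)
  u_3 = (16/71, -20/71, -14/71)

Orthogonality check:
  u_2 · u_1 = 0 (should be 0)
  u_3 · u_1 = 0 (should be 0)
  u_3 · u_2 = 0 (should be 0)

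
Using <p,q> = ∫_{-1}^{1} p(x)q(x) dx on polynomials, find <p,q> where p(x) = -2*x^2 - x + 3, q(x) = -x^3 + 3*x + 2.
<p,q> = 116/15

Expand the product: p(x)·q(x) = 2*x^5 + x^4 - 9*x^3 - 7*x^2 + 7*x + 6.
∫_{-1}^{1} of each monomial x^k gives [2/(k+1) if k even, 0 if k odd]. Integrating term-by-term (or equivalently evaluating the antiderivative F(x) = x^6/3 + x^5/5 - 9*x^4/4 - 7*x^3/3 + 7*x^2/2 + 6*x at the endpoints):
  F(1) − F(−1) = 109/20 − (-137/60) = 116/15.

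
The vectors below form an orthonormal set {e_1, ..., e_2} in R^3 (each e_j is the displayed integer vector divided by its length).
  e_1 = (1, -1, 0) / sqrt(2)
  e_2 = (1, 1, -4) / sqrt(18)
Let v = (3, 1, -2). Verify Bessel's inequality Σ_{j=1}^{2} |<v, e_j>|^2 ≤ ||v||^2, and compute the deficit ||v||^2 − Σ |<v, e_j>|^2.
Σ |<v, e_j>|^2 = 10; ||v||^2 = 14; deficit = 4

Write each e_j = u_j / sqrt(<u_j, u_j>) where u_j is the displayed integer vector. Then <v, e_j> = <v, u_j> / sqrt(<u_j, u_j>), so |<v, e_j>|^2 = <v, u_j>^2 / <u_j, u_j>.
Coefficients: <v, e_1> = 2/sqrt(2), <v, e_2> = 12/sqrt(18).
Square and sum: Σ |<v, e_j>|^2 = 10.
Compute ||v||^2 = v·v = 14.
Deficit = 14 − 10 = 4 ≥ 0, confirming Bessel's inequality. (The deficit equals ||v − Σ <v,e_j> e_j||^2, the squared distance from v to span{e_j}.)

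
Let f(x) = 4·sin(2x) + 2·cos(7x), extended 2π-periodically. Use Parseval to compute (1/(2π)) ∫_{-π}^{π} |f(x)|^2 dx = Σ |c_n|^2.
Σ |c_n|^2 = 10

Expand |f|^2 and use orthogonality of {sin(nx), cos(mx)} on [-π, π]:
  ∫_{-π}^{π} sin(nx)^2 dx = π, ∫ cos(mx)^2 dx = π, and cross terms integrate to 0.
So ∫_{-π}^{π} f(x)^2 dx = 4^2 · π + 2^2 · π = (16 + 4)π.
Divide by 2π: (16 + 4)/2 = 10.
By Parseval, this equals Σ |c_n|^2.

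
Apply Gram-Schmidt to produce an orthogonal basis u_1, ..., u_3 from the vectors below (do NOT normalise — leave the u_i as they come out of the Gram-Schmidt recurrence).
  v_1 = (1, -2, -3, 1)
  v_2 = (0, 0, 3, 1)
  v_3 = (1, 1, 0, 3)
Orthogonal basis:
  u_1 = (1, -2, -3, 1)
  u_2 = (8/15, -16/15, 7/5, 23/15)
  u_3 = (21/43, 87/43, -51/86, 153/86)

Apply the Gram-Schmidt recurrence
  u_1 = v_1
  u_i = v_i − Σ_{j<i} ((v_i · u_j) / (u_j · u_j)) · u_j.

Step by step this gives:
  u_1 = (1, -2, -3, 1)
  u_2 = (8/15, -16/15, 7/5, 23/15)
  u_3 = (21/43, 87/43, -51/86, 153/86)

Orthogonality check:
  u_2 · u_1 = 0 (should be 0)
  u_3 · u_1 = 0 (should be 0)
  u_3 · u_2 = 0 (should be 0)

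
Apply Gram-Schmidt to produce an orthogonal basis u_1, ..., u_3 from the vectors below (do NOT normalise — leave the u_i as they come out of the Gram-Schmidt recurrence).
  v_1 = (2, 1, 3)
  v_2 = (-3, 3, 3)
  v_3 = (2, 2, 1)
Orthogonal basis:
  u_1 = (2, 1, 3)
  u_2 = (-27/7, 18/7, 12/7)
  u_3 = (11/19, 55/38, -33/38)

Apply the Gram-Schmidt recurrence
  u_1 = v_1
  u_i = v_i − Σ_{j<i} ((v_i · u_j) / (u_j · u_j)) · u_j.

Step by step this gives:
  u_1 = (2, 1, 3)
  u_2 = (-27/7, 18/7, 12/7)
  u_3 = (11/19, 55/38, -33/38)

Orthogonality check:
  u_2 · u_1 = 0 (should be 0)
  u_3 · u_1 = 0 (should be 0)
  u_3 · u_2 = 0 (should be 0)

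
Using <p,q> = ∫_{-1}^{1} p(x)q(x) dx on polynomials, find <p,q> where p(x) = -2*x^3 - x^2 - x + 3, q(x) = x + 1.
<p,q> = 58/15

Expand the product: p(x)·q(x) = -2*x^4 - 3*x^3 - 2*x^2 + 2*x + 3.
∫_{-1}^{1} of each monomial x^k gives [2/(k+1) if k even, 0 if k odd]. Integrating term-by-term (or equivalently evaluating the antiderivative F(x) = -2*x^5/5 - 3*x^4/4 - 2*x^3/3 + x^2 + 3*x at the endpoints):
  F(1) − F(−1) = 131/60 − (-101/60) = 58/15.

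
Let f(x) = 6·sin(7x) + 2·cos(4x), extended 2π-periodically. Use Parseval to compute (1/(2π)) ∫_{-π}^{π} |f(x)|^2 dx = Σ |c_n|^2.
Σ |c_n|^2 = 20

Expand |f|^2 and use orthogonality of {sin(nx), cos(mx)} on [-π, π]:
  ∫_{-π}^{π} sin(nx)^2 dx = π, ∫ cos(mx)^2 dx = π, and cross terms integrate to 0.
So ∫_{-π}^{π} f(x)^2 dx = 6^2 · π + 2^2 · π = (36 + 4)π.
Divide by 2π: (36 + 4)/2 = 20.
By Parseval, this equals Σ |c_n|^2.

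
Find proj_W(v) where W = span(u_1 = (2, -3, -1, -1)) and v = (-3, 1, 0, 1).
proj_W(v) = (-4/3, 2, 2/3, 2/3)

Set up U = [u_1 | ... | u_1] ∈ R^(4×1). The projector onto W = col(U) is P = U (U^T U)^(-1) U^T.
Compute U^T U =
  [15],
and U^T v = (-10).
Solve U^T U · c = U^T v for the coefficients: c = (-2/3). The projection is proj_W(v) = U c.
Check: (v - proj_W(v)) · u_1 = 0  (should be 0).
Result: proj_W(v) = (-4/3, 2, 2/3, 2/3).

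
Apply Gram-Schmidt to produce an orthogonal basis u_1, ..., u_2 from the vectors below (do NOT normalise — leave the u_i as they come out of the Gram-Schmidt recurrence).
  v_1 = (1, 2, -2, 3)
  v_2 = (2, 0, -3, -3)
Orthogonal basis:
  u_1 = (1, 2, -2, 3)
  u_2 = (37/18, 1/9, -28/9, -17/6)

Apply the Gram-Schmidt recurrence
  u_1 = v_1
  u_i = v_i − Σ_{j<i} ((v_i · u_j) / (u_j · u_j)) · u_j.

Step by step this gives:
  u_1 = (1, 2, -2, 3)
  u_2 = (37/18, 1/9, -28/9, -17/6)

Orthogonality check:
  u_2 · u_1 = 0 (should be 0)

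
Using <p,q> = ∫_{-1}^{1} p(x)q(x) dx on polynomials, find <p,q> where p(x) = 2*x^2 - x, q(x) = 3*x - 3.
<p,q> = -6

Expand the product: p(x)·q(x) = 6*x^3 - 9*x^2 + 3*x.
∫_{-1}^{1} of each monomial x^k gives [2/(k+1) if k even, 0 if k odd]. Integrating term-by-term (or equivalently evaluating the antiderivative F(x) = 3*x^4/2 - 3*x^3 + 3*x^2/2 at the endpoints):
  F(1) − F(−1) = 0 − (6) = -6.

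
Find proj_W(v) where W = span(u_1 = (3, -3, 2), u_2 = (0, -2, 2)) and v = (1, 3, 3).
proj_W(v) = (0, 0, 0)

Set up U = [u_1 | ... | u_2] ∈ R^(3×2). The projector onto W = col(U) is P = U (U^T U)^(-1) U^T.
Compute U^T U =
  [22, 10]
  [10, 8],
and U^T v = (0, 0).
Solve U^T U · c = U^T v for the coefficients: c = (0, 0). The projection is proj_W(v) = U c.
Check: (v - proj_W(v)) · u_1 = 0  (should be 0).
Check: (v - proj_W(v)) · u_2 = 0  (should be 0).
Result: proj_W(v) = (0, 0, 0).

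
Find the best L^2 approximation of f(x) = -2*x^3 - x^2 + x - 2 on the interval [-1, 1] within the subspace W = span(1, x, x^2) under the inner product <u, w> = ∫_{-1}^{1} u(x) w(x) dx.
g(x) = -x^2 - x/5 - 2

The best approximation g ∈ W is the orthogonal projection of f onto W. Writing g = a_0 + a_1 x + a_2 x^2, the coefficients solve the normal equations G · a = b where
  G_{ij} = <φ_i, φ_j> and b_i = <f, φ_i>, with φ_0 = 1, φ_1 = x, φ_2 = x^2.
G =
  [2, 0, 2/3]
  [0, 2/3, 0]
  [2/3, 0, 2/5],
b = (-14/3, -2/15, -26/15).
Solving gives a_0 = -2, a_1 = -1/5, a_2 = -1, so
  g(x) = -x^2 - x/5 - 2.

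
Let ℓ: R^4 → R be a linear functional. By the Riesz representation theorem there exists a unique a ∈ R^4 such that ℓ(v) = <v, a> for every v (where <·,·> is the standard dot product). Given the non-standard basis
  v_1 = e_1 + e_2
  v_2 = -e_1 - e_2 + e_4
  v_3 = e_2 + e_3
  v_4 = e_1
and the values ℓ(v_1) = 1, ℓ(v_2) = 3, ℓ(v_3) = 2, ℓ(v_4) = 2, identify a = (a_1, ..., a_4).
a = (2, -1, 3, 4)

Write a = (a_1, ..., a_4) in the standard basis. For each basis vector v_i, ℓ(v_i) = <v_i, a> is a linear equation in the a_j's. Collect the n equations into a matrix system V a = ℓ, where row i of V is v_i (expressed in the standard basis). Since V is invertible (lower-triangular with 1s on the diagonal, up to permutation), solve by back-substitution:
  V =
[[1, 1, 0, 0],
 [-1, -1, 0, 1],
 [0, 1, 1, 0],
 [1, 0, 0, 0]]
  V a = (1, 3, 2, 2)
Solving gives a = (2, -1, 3, 4).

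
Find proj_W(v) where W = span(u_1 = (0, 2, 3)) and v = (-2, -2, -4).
proj_W(v) = (0, -32/13, -48/13)

Set up U = [u_1 | ... | u_1] ∈ R^(3×1). The projector onto W = col(U) is P = U (U^T U)^(-1) U^T.
Compute U^T U =
  [13],
and U^T v = (-16).
Solve U^T U · c = U^T v for the coefficients: c = (-16/13). The projection is proj_W(v) = U c.
Check: (v - proj_W(v)) · u_1 = 0  (should be 0).
Result: proj_W(v) = (0, -32/13, -48/13).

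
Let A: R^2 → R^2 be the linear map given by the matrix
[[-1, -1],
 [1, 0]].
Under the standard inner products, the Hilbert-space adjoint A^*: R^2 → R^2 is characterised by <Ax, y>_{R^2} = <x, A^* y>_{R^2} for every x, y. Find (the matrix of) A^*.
A^* = A^T =
[[-1, 1],
 [-1, 0]]

For real matrices with standard dot products, the defining identity <Ax, y> = <x, A^* y> gives (Ax)^T y = x^T (A^*) y, i.e. x^T A^T y = x^T (A^*) y. Since this holds for all x, y, we must have A^* = A^T. Therefore
A^* =
[[-1, 1],
 [-1, 0]].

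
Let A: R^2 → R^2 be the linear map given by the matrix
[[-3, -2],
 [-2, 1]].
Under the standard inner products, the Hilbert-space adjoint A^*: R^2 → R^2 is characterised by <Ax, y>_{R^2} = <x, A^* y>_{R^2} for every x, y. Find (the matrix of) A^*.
A^* = A^T =
[[-3, -2],
 [-2, 1]]

For real matrices with standard dot products, the defining identity <Ax, y> = <x, A^* y> gives (Ax)^T y = x^T (A^*) y, i.e. x^T A^T y = x^T (A^*) y. Since this holds for all x, y, we must have A^* = A^T. Therefore
A^* =
[[-3, -2],
 [-2, 1]].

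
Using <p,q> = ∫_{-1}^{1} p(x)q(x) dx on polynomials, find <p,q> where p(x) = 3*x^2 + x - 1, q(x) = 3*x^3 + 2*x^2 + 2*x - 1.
<p,q> = 18/5

Expand the product: p(x)·q(x) = 9*x^5 + 9*x^4 + 5*x^3 - 3*x^2 - 3*x + 1.
∫_{-1}^{1} of each monomial x^k gives [2/(k+1) if k even, 0 if k odd]. Integrating term-by-term (or equivalently evaluating the antiderivative F(x) = 3*x^6/2 + 9*x^5/5 + 5*x^4/4 - x^3 - 3*x^2/2 + x at the endpoints):
  F(1) − F(−1) = 61/20 − (-11/20) = 18/5.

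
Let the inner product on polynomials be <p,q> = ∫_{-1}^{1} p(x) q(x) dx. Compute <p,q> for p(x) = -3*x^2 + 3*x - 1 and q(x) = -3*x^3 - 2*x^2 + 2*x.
<p,q> = 62/15

Expand the product: p(x)·q(x) = 9*x^5 - 3*x^4 - 9*x^3 + 8*x^2 - 2*x.
∫_{-1}^{1} of each monomial x^k gives [2/(k+1) if k even, 0 if k odd]. Integrating term-by-term (or equivalently evaluating the antiderivative F(x) = 3*x^6/2 - 3*x^5/5 - 9*x^4/4 + 8*x^3/3 - x^2 at the endpoints):
  F(1) − F(−1) = 19/60 − (-229/60) = 62/15.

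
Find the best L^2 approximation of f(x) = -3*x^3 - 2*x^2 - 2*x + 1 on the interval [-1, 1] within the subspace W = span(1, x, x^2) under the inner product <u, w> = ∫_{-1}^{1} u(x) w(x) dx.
g(x) = -2*x^2 - 19*x/5 + 1

The best approximation g ∈ W is the orthogonal projection of f onto W. Writing g = a_0 + a_1 x + a_2 x^2, the coefficients solve the normal equations G · a = b where
  G_{ij} = <φ_i, φ_j> and b_i = <f, φ_i>, with φ_0 = 1, φ_1 = x, φ_2 = x^2.
G =
  [2, 0, 2/3]
  [0, 2/3, 0]
  [2/3, 0, 2/5],
b = (2/3, -38/15, -2/15).
Solving gives a_0 = 1, a_1 = -19/5, a_2 = -2, so
  g(x) = -2*x^2 - 19*x/5 + 1.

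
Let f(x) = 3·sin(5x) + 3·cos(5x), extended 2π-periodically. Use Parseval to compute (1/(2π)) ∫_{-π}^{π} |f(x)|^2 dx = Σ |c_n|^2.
Σ |c_n|^2 = 9

Expand |f|^2 and use orthogonality of {sin(nx), cos(mx)} on [-π, π]:
  ∫_{-π}^{π} sin(nx)^2 dx = π, ∫ cos(mx)^2 dx = π, and cross terms integrate to 0.
So ∫_{-π}^{π} f(x)^2 dx = 3^2 · π + 3^2 · π = (9 + 9)π.
Divide by 2π: (9 + 9)/2 = 9.
By Parseval, this equals Σ |c_n|^2.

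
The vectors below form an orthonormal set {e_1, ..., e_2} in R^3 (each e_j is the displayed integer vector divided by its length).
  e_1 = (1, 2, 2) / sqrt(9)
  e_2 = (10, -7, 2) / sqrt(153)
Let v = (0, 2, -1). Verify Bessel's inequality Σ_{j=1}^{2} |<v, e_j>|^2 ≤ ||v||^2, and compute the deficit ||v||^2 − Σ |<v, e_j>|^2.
Σ |<v, e_j>|^2 = 36/17; ||v||^2 = 5; deficit = 49/17

Write each e_j = u_j / sqrt(<u_j, u_j>) where u_j is the displayed integer vector. Then <v, e_j> = <v, u_j> / sqrt(<u_j, u_j>), so |<v, e_j>|^2 = <v, u_j>^2 / <u_j, u_j>.
Coefficients: <v, e_1> = 2/sqrt(9), <v, e_2> = -16/sqrt(153).
Square and sum: Σ |<v, e_j>|^2 = 36/17.
Compute ||v||^2 = v·v = 5.
Deficit = 5 − 36/17 = 49/17 ≥ 0, confirming Bessel's inequality. (The deficit equals ||v − Σ <v,e_j> e_j||^2, the squared distance from v to span{e_j}.)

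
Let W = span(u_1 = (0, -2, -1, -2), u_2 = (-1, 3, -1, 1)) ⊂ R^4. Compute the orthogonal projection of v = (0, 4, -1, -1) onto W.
proj_W(v) = (-73/59, 171/59, -97/59, 25/59)

Set up U = [u_1 | ... | u_2] ∈ R^(4×2). The projector onto W = col(U) is P = U (U^T U)^(-1) U^T.
Compute U^T U =
  [9, -7]
  [-7, 12],
and U^T v = (-5, 12).
Solve U^T U · c = U^T v for the coefficients: c = (24/59, 73/59). The projection is proj_W(v) = U c.
Check: (v - proj_W(v)) · u_1 = 0  (should be 0).
Check: (v - proj_W(v)) · u_2 = 0  (should be 0).
Result: proj_W(v) = (-73/59, 171/59, -97/59, 25/59).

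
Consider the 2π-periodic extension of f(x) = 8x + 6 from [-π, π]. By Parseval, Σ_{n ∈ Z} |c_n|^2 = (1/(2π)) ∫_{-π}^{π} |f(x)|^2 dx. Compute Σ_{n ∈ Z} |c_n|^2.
Σ |c_n|^2 = 64π^2/3 + 36

Expand and integrate term by term over [-π, π]:
  ∫ (8x)^2 dx = 64·(2π^3/3); ∫ 2·8·(6)·x dx = 0 (odd integrand); ∫ 6^2 dx = 36·2π.
So (1/(2π)) ∫_{-π}^{π} (8x + 6)^2 dx = 64π^2/3 + 36 = 64π^2/3 + 36.
Parseval ⇒ Σ |c_n|^2 = 64π^2/3 + 36.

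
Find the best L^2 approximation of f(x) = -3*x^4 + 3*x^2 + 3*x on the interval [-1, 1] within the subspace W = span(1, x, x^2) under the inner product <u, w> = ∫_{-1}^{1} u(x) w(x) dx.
g(x) = 3*x^2/7 + 3*x + 9/35

The best approximation g ∈ W is the orthogonal projection of f onto W. Writing g = a_0 + a_1 x + a_2 x^2, the coefficients solve the normal equations G · a = b where
  G_{ij} = <φ_i, φ_j> and b_i = <f, φ_i>, with φ_0 = 1, φ_1 = x, φ_2 = x^2.
G =
  [2, 0, 2/3]
  [0, 2/3, 0]
  [2/3, 0, 2/5],
b = (4/5, 2, 12/35).
Solving gives a_0 = 9/35, a_1 = 3, a_2 = 3/7, so
  g(x) = 3*x^2/7 + 3*x + 9/35.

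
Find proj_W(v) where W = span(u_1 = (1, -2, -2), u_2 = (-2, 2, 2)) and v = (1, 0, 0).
proj_W(v) = (1, 0, 0)

Set up U = [u_1 | ... | u_2] ∈ R^(3×2). The projector onto W = col(U) is P = U (U^T U)^(-1) U^T.
Compute U^T U =
  [9, -10]
  [-10, 12],
and U^T v = (1, -2).
Solve U^T U · c = U^T v for the coefficients: c = (-1, -1). The projection is proj_W(v) = U c.
Check: (v - proj_W(v)) · u_1 = 0  (should be 0).
Check: (v - proj_W(v)) · u_2 = 0  (should be 0).
Result: proj_W(v) = (1, 0, 0).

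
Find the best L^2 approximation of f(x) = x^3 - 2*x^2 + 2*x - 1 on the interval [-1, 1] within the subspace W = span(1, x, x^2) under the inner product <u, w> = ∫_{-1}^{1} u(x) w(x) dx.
g(x) = -2*x^2 + 13*x/5 - 1

The best approximation g ∈ W is the orthogonal projection of f onto W. Writing g = a_0 + a_1 x + a_2 x^2, the coefficients solve the normal equations G · a = b where
  G_{ij} = <φ_i, φ_j> and b_i = <f, φ_i>, with φ_0 = 1, φ_1 = x, φ_2 = x^2.
G =
  [2, 0, 2/3]
  [0, 2/3, 0]
  [2/3, 0, 2/5],
b = (-10/3, 26/15, -22/15).
Solving gives a_0 = -1, a_1 = 13/5, a_2 = -2, so
  g(x) = -2*x^2 + 13*x/5 - 1.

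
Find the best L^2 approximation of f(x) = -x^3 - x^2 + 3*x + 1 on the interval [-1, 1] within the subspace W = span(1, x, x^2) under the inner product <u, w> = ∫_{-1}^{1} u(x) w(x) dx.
g(x) = -x^2 + 12*x/5 + 1

The best approximation g ∈ W is the orthogonal projection of f onto W. Writing g = a_0 + a_1 x + a_2 x^2, the coefficients solve the normal equations G · a = b where
  G_{ij} = <φ_i, φ_j> and b_i = <f, φ_i>, with φ_0 = 1, φ_1 = x, φ_2 = x^2.
G =
  [2, 0, 2/3]
  [0, 2/3, 0]
  [2/3, 0, 2/5],
b = (4/3, 8/5, 4/15).
Solving gives a_0 = 1, a_1 = 12/5, a_2 = -1, so
  g(x) = -x^2 + 12*x/5 + 1.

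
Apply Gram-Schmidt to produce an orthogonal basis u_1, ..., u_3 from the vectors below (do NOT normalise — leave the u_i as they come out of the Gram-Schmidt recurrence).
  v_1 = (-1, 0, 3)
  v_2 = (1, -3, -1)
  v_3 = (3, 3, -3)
Orthogonal basis:
  u_1 = (-1, 0, 3)
  u_2 = (3/5, -3, 1/5)
  u_3 = (108/47, 24/47, 36/47)

Apply the Gram-Schmidt recurrence
  u_1 = v_1
  u_i = v_i − Σ_{j<i} ((v_i · u_j) / (u_j · u_j)) · u_j.

Step by step this gives:
  u_1 = (-1, 0, 3)
  u_2 = (3/5, -3, 1/5)
  u_3 = (108/47, 24/47, 36/47)

Orthogonality check:
  u_2 · u_1 = 0 (should be 0)
  u_3 · u_1 = 0 (should be 0)
  u_3 · u_2 = 0 (should be 0)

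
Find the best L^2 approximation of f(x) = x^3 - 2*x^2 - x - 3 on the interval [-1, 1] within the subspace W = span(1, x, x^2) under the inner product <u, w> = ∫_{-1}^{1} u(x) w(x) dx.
g(x) = -2*x^2 - 2*x/5 - 3

The best approximation g ∈ W is the orthogonal projection of f onto W. Writing g = a_0 + a_1 x + a_2 x^2, the coefficients solve the normal equations G · a = b where
  G_{ij} = <φ_i, φ_j> and b_i = <f, φ_i>, with φ_0 = 1, φ_1 = x, φ_2 = x^2.
G =
  [2, 0, 2/3]
  [0, 2/3, 0]
  [2/3, 0, 2/5],
b = (-22/3, -4/15, -14/5).
Solving gives a_0 = -3, a_1 = -2/5, a_2 = -2, so
  g(x) = -2*x^2 - 2*x/5 - 3.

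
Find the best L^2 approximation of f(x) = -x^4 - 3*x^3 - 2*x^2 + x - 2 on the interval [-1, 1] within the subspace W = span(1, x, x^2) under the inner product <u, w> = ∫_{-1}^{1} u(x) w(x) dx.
g(x) = -20*x^2/7 - 4*x/5 - 67/35

The best approximation g ∈ W is the orthogonal projection of f onto W. Writing g = a_0 + a_1 x + a_2 x^2, the coefficients solve the normal equations G · a = b where
  G_{ij} = <φ_i, φ_j> and b_i = <f, φ_i>, with φ_0 = 1, φ_1 = x, φ_2 = x^2.
G =
  [2, 0, 2/3]
  [0, 2/3, 0]
  [2/3, 0, 2/5],
b = (-86/15, -8/15, -254/105).
Solving gives a_0 = -67/35, a_1 = -4/5, a_2 = -20/7, so
  g(x) = -20*x^2/7 - 4*x/5 - 67/35.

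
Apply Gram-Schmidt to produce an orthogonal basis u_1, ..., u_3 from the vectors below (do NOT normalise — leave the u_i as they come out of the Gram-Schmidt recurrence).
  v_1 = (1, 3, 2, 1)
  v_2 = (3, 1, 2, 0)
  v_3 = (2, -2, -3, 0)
Orthogonal basis:
  u_1 = (1, 3, 2, 1)
  u_2 = (7/3, -1, 2/3, -2/3)
  u_3 = (13/11, 7/11, -23/11, 12/11)

Apply the Gram-Schmidt recurrence
  u_1 = v_1
  u_i = v_i − Σ_{j<i} ((v_i · u_j) / (u_j · u_j)) · u_j.

Step by step this gives:
  u_1 = (1, 3, 2, 1)
  u_2 = (7/3, -1, 2/3, -2/3)
  u_3 = (13/11, 7/11, -23/11, 12/11)

Orthogonality check:
  u_2 · u_1 = 0 (should be 0)
  u_3 · u_1 = 0 (should be 0)
  u_3 · u_2 = 0 (should be 0)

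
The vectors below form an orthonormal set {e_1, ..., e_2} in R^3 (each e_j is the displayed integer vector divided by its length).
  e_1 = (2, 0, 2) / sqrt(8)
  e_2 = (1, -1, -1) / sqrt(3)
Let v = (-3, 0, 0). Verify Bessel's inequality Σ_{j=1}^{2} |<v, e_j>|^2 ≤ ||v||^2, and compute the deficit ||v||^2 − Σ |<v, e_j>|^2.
Σ |<v, e_j>|^2 = 15/2; ||v||^2 = 9; deficit = 3/2

Write each e_j = u_j / sqrt(<u_j, u_j>) where u_j is the displayed integer vector. Then <v, e_j> = <v, u_j> / sqrt(<u_j, u_j>), so |<v, e_j>|^2 = <v, u_j>^2 / <u_j, u_j>.
Coefficients: <v, e_1> = -6/sqrt(8), <v, e_2> = -3/sqrt(3).
Square and sum: Σ |<v, e_j>|^2 = 15/2.
Compute ||v||^2 = v·v = 9.
Deficit = 9 − 15/2 = 3/2 ≥ 0, confirming Bessel's inequality. (The deficit equals ||v − Σ <v,e_j> e_j||^2, the squared distance from v to span{e_j}.)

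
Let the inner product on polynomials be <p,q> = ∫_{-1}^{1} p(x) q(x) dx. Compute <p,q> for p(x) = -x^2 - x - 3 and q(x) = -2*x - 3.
<p,q> = 64/3

Expand the product: p(x)·q(x) = 2*x^3 + 5*x^2 + 9*x + 9.
∫_{-1}^{1} of each monomial x^k gives [2/(k+1) if k even, 0 if k odd]. Integrating term-by-term (or equivalently evaluating the antiderivative F(x) = x^4/2 + 5*x^3/3 + 9*x^2/2 + 9*x at the endpoints):
  F(1) − F(−1) = 47/3 − (-17/3) = 64/3.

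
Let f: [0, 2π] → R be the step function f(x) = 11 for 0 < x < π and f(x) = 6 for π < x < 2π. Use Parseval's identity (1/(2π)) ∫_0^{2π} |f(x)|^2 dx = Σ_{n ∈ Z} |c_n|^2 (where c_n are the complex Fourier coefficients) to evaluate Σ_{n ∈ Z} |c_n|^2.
Σ |c_n|^2 = 157/2

Parseval equates the L^2 energy of f (normalised by 1/(2π)) with the ℓ^2 sum of its Fourier coefficients: (1/(2π)) ∫_0^{2π} |f|^2 = Σ |c_n|^2.
Compute the left side: (1/(2π)) [∫_0^π 11^2 dx + ∫_π^{2π} 6^2 dx] = (1/(2π)) · (121π + 36π) = (121 + 36)/2 = 157/2.
So Σ_{n ∈ Z} |c_n|^2 = 157/2.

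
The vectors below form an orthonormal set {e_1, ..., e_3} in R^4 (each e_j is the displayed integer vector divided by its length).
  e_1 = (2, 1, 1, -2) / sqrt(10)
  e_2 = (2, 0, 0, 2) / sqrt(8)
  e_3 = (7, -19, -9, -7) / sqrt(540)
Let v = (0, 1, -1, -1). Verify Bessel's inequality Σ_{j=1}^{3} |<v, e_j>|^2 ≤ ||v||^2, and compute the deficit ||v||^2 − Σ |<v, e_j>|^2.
Σ |<v, e_j>|^2 = 11/12; ||v||^2 = 3; deficit = 25/12

Write each e_j = u_j / sqrt(<u_j, u_j>) where u_j is the displayed integer vector. Then <v, e_j> = <v, u_j> / sqrt(<u_j, u_j>), so |<v, e_j>|^2 = <v, u_j>^2 / <u_j, u_j>.
Coefficients: <v, e_1> = 2/sqrt(10), <v, e_2> = -2/sqrt(8), <v, e_3> = -3/sqrt(540).
Square and sum: Σ |<v, e_j>|^2 = 11/12.
Compute ||v||^2 = v·v = 3.
Deficit = 3 − 11/12 = 25/12 ≥ 0, confirming Bessel's inequality. (The deficit equals ||v − Σ <v,e_j> e_j||^2, the squared distance from v to span{e_j}.)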